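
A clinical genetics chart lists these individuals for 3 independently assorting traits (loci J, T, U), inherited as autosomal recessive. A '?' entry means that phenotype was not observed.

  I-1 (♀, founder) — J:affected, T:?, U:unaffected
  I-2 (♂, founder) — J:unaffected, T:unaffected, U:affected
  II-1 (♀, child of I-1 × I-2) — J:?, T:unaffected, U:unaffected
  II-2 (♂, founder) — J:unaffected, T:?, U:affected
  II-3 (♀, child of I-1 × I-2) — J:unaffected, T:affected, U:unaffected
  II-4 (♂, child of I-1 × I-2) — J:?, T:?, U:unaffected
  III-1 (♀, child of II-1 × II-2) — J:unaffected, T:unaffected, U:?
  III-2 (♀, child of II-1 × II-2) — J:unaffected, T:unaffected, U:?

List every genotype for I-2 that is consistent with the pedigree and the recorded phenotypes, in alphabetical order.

J/I-1 aff ·: jj
J/I-2 un ·: JJ|Jj
J/II-1 ? I-1×I-2: Jj|jj
J/II-2 un ·: JJ|Jj
J/II-3 un I-1×I-2: Jj
J/II-4 ? I-1×I-2: Jj|jj
J/III-1 un II-1×II-2: JJ|Jj
J/III-2 un II-1×II-2: JJ|Jj
⇒ J over [I-1,I-2,II-1,II-2,II-3,II-4,III-1,III-2]: 28 consistent
T/I-1 ? ·: Tt|tt
T/I-2 un ·: Tt
T/II-1 un I-1×I-2: TT|Tt
T/II-2 ? ·: TT|Tt|tt
T/II-3 aff I-1×I-2: tt
T/II-4 ? I-1×I-2: TT|Tt|tt
T/III-1 un II-1×II-2: TT|Tt
T/III-2 un II-1×II-2: TT|Tt
⇒ T over [I-1,I-2,II-1,II-2,II-3,II-4,III-1,III-2]: 63 consistent
U/I-1 un ·: UU|Uu
U/I-2 aff ·: uu
U/II-1 un I-1×I-2: Uu
U/II-2 aff ·: uu
U/II-3 un I-1×I-2: Uu
U/II-4 un I-1×I-2: Uu
U/III-1 ? II-1×II-2: Uu|uu
U/III-2 ? II-1×II-2: Uu|uu
⇒ U over [I-1,I-2,II-1,II-2,II-3,II-4,III-1,III-2]: 8 consistent

I-2 ∈ {JJ Tt uu, Jj Tt uu}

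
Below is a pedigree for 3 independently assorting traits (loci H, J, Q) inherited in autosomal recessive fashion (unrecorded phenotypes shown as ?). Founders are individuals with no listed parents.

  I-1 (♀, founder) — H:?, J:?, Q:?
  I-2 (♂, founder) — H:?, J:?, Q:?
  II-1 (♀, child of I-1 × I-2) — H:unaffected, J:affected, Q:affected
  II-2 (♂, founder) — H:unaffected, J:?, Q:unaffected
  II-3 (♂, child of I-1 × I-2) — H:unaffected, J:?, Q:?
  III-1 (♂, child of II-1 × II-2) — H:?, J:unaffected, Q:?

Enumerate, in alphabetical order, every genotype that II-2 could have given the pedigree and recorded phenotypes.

II-2 ∈ {HH JJ QQ, HH JJ Qq, HH Jj QQ, HH Jj Qq, Hh JJ QQ, Hh JJ Qq, Hh Jj QQ, Hh Jj Qq}

H/I-1 ? ·: HH|Hh|hh
H/I-2 ? ·: HH|Hh|hh
H/II-1 un I-1×I-2: HH|Hh
H/II-2 un ·: HH|Hh
H/II-3 un I-1×I-2: HH|Hh
H/III-1 ? II-1×II-2: HH|Hh|hh
⇒ H over [I-1,I-2,II-1,II-2,II-3,III-1]: 71 consistent
J/I-1 ? ·: Jj|jj
J/I-2 ? ·: Jj|jj
J/II-1 aff I-1×I-2: jj
J/II-2 ? ·: JJ|Jj
J/II-3 ? I-1×I-2: JJ|Jj|jj
J/III-1 un II-1×II-2: Jj
⇒ J over [I-1,I-2,II-1,II-2,II-3,III-1]: 16 consistent
Q/I-1 ? ·: Qq|qq
Q/I-2 ? ·: Qq|qq
Q/II-1 aff I-1×I-2: qq
Q/II-2 un ·: QQ|Qq
Q/II-3 ? I-1×I-2: QQ|Qq|qq
Q/III-1 ? II-1×II-2: Qq|qq
⇒ Q over [I-1,I-2,II-1,II-2,II-3,III-1]: 24 consistent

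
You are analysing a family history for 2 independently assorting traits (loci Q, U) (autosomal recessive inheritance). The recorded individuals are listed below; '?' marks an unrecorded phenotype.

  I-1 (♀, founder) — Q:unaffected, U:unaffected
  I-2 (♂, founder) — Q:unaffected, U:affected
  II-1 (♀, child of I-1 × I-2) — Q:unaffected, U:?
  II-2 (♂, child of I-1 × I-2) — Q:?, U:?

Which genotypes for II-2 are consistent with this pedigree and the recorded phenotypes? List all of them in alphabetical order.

II-2 ∈ {QQ Uu, QQ uu, Qq Uu, Qq uu, qq Uu, qq uu}

Q/I-1 un ·: QQ|Qq
Q/I-2 un ·: QQ|Qq
Q/II-1 un I-1×I-2: QQ|Qq
Q/II-2 ? I-1×I-2: QQ|Qq|qq
⇒ Q over [I-1,I-2,II-1,II-2]: 15 consistent
U/I-1 un ·: UU|Uu
U/I-2 aff ·: uu
U/II-1 ? I-1×I-2: Uu|uu
U/II-2 ? I-1×I-2: Uu|uu
⇒ U over [I-1,I-2,II-1,II-2]: 5 consistent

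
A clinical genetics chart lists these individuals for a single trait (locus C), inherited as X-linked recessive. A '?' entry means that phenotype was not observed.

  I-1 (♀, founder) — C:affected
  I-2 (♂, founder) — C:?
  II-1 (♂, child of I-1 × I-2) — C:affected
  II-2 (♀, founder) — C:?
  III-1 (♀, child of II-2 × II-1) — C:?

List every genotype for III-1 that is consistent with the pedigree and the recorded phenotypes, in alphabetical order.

III-1 ∈ {X^CX^c, X^cX^c}

C/I-1 aff ·: X^cX^c
C/I-2 ? ·: X^CY|X^cY
C/II-1 aff I-1×I-2: X^cY
C/II-2 ? ·: X^CX^C|X^CX^c|X^cX^c
C/III-1 ? II-2×II-1: X^CX^c|X^cX^c
⇒ C over [I-1,I-2,II-1,II-2,III-1]: 8 consistent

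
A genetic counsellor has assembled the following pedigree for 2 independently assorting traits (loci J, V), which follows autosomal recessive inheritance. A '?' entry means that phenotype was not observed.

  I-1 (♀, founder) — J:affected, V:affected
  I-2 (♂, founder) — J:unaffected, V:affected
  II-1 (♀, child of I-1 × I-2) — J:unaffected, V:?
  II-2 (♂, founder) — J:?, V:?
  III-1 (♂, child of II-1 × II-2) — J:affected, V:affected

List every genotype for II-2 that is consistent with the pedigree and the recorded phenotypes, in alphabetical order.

II-2 ∈ {Jj Vv, Jj vv, jj Vv, jj vv}

J/I-1 aff ·: jj
J/I-2 un ·: JJ|Jj
J/II-1 un I-1×I-2: Jj
J/II-2 ? ·: Jj|jj
J/III-1 aff II-1×II-2: jj
⇒ J over [I-1,I-2,II-1,II-2,III-1]: 4 consistent
V/I-1 aff ·: vv
V/I-2 aff ·: vv
V/II-1 ? I-1×I-2: vv
V/II-2 ? ·: Vv|vv
V/III-1 aff II-1×II-2: vv
⇒ V over [I-1,I-2,II-1,II-2,III-1]: 2 consistent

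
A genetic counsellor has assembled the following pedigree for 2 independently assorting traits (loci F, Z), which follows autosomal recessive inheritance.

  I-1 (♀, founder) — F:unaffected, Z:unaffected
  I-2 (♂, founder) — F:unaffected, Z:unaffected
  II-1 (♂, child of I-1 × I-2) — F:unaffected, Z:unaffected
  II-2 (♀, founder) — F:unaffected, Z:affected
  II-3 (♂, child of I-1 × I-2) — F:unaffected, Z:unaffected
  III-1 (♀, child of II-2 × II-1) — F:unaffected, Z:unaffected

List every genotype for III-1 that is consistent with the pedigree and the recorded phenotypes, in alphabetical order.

III-1 ∈ {FF Zz, Ff Zz}

F/I-1 un ·: FF|Ff
F/I-2 un ·: FF|Ff
F/II-1 un I-1×I-2: FF|Ff
F/II-2 un ·: FF|Ff
F/II-3 un I-1×I-2: FF|Ff
F/III-1 un II-2×II-1: FF|Ff
⇒ F over [I-1,I-2,II-1,II-2,II-3,III-1]: 45 consistent
Z/I-1 un ·: ZZ|Zz
Z/I-2 un ·: ZZ|Zz
Z/II-1 un I-1×I-2: ZZ|Zz
Z/II-2 aff ·: zz
Z/II-3 un I-1×I-2: ZZ|Zz
Z/III-1 un II-2×II-1: Zz
⇒ Z over [I-1,I-2,II-1,II-2,II-3,III-1]: 13 consistent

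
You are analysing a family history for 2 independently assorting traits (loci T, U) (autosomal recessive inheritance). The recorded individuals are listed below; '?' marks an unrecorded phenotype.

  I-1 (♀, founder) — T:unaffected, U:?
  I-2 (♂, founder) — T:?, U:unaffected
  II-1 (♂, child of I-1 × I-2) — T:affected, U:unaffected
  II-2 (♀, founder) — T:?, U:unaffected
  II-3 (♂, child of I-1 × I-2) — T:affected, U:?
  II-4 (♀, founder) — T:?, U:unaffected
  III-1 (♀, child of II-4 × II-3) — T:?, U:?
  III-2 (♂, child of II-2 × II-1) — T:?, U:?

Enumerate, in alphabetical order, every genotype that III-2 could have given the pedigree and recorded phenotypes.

III-2 ∈ {Tt UU, Tt Uu, Tt uu, tt UU, tt Uu, tt uu}

T/I-1 un ·: Tt
T/I-2 ? ·: Tt|tt
T/II-1 aff I-1×I-2: tt
T/II-2 ? ·: TT|Tt|tt
T/II-3 aff I-1×I-2: tt
T/II-4 ? ·: TT|Tt|tt
T/III-1 ? II-4×II-3: Tt|tt
T/III-2 ? II-2×II-1: Tt|tt
⇒ T over [I-1,I-2,II-1,II-2,II-3,II-4,III-1,III-2]: 32 consistent
U/I-1 ? ·: UU|Uu|uu
U/I-2 un ·: UU|Uu
U/II-1 un I-1×I-2: UU|Uu
U/II-2 un ·: UU|Uu
U/II-3 ? I-1×I-2: UU|Uu|uu
U/II-4 un ·: UU|Uu
U/III-1 ? II-4×II-3: UU|Uu|uu
U/III-2 ? II-2×II-1: UU|Uu|uu
⇒ U over [I-1,I-2,II-1,II-2,II-3,II-4,III-1,III-2]: 290 consistent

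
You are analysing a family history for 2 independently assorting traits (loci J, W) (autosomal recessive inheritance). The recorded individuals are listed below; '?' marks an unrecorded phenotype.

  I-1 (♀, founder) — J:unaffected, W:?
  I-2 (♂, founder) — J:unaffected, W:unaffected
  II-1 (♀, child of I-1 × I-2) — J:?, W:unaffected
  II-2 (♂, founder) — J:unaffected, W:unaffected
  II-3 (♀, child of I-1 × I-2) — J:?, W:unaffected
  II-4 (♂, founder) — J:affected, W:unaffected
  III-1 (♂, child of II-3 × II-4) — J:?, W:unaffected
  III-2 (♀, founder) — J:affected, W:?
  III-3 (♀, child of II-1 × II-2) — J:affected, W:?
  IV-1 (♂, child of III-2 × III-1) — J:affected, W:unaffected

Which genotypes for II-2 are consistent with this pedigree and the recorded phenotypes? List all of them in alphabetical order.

J/I-1 un ·: JJ|Jj
J/I-2 un ·: JJ|Jj
J/II-1 ? I-1×I-2: Jj|jj
J/II-2 un ·: Jj
J/II-3 ? I-1×I-2: JJ|Jj|jj
J/II-4 aff ·: jj
J/III-1 ? II-3×II-4: Jj|jj
J/III-2 aff ·: jj
J/III-3 aff II-1×II-2: jj
J/IV-1 aff III-2×III-1: jj
⇒ J over [I-1,I-2,II-1,II-2,II-3,II-4,III-1,III-2,III-3,IV-1]: 14 consistent
W/I-1 ? ·: WW|Ww|ww
W/I-2 un ·: WW|Ww
W/II-1 un I-1×I-2: WW|Ww
W/II-2 un ·: WW|Ww
W/II-3 un I-1×I-2: WW|Ww
W/II-4 un ·: WW|Ww
W/III-1 un II-3×II-4: WW|Ww
W/III-2 ? ·: WW|Ww|ww
W/III-3 ? II-1×II-2: WW|Ww|ww
W/IV-1 un III-2×III-1: WW|Ww
⇒ W over [I-1,I-2,II-1,II-2,II-3,II-4,III-1,III-2,III-3,IV-1]: 963 consistent

II-2 ∈ {Jj WW, Jj Ww}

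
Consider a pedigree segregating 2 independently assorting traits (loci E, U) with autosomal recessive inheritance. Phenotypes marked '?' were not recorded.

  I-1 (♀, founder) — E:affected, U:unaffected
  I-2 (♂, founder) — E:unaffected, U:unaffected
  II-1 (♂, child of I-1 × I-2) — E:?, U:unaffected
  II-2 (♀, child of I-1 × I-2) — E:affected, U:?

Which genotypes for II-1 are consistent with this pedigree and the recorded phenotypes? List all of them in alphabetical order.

II-1 ∈ {Ee UU, Ee Uu, ee UU, ee Uu}

E/I-1 aff ·: ee
E/I-2 un ·: Ee
E/II-1 ? I-1×I-2: Ee|ee
E/II-2 aff I-1×I-2: ee
⇒ E over [I-1,I-2,II-1,II-2]: 2 consistent
U/I-1 un ·: UU|Uu
U/I-2 un ·: UU|Uu
U/II-1 un I-1×I-2: UU|Uu
U/II-2 ? I-1×I-2: UU|Uu|uu
⇒ U over [I-1,I-2,II-1,II-2]: 15 consistent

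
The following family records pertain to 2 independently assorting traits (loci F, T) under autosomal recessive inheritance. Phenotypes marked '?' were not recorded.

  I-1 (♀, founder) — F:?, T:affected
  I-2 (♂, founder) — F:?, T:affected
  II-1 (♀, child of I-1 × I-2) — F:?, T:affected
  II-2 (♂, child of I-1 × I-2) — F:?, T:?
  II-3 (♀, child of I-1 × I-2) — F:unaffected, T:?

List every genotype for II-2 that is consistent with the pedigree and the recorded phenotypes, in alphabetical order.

F/I-1 ? ·: FF|Ff|ff
F/I-2 ? ·: FF|Ff|ff
F/II-1 ? I-1×I-2: FF|Ff|ff
F/II-2 ? I-1×I-2: FF|Ff|ff
F/II-3 un I-1×I-2: FF|Ff
⇒ F over [I-1,I-2,II-1,II-2,II-3]: 45 consistent
T/I-1 aff ·: tt
T/I-2 aff ·: tt
T/II-1 aff I-1×I-2: tt
T/II-2 ? I-1×I-2: tt
T/II-3 ? I-1×I-2: tt
⇒ T over [I-1,I-2,II-1,II-2,II-3]: 1 consistent

II-2 ∈ {FF tt, Ff tt, ff tt}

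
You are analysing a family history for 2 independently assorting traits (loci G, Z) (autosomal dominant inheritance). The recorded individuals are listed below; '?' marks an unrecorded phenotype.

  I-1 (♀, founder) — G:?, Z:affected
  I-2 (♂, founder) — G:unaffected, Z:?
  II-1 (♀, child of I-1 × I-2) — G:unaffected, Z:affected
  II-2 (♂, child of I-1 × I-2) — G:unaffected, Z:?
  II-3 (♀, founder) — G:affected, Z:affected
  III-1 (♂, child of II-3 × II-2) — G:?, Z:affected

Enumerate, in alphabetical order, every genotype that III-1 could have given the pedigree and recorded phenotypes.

G/I-1 ? ·: gg|Gg
G/I-2 un ·: gg
G/II-1 un I-1×I-2: gg
G/II-2 un I-1×I-2: gg
G/II-3 aff ·: Gg|GG
G/III-1 ? II-3×II-2: gg|Gg
⇒ G over [I-1,I-2,II-1,II-2,II-3,III-1]: 6 consistent
Z/I-1 aff ·: Zz|ZZ
Z/I-2 ? ·: zz|Zz|ZZ
Z/II-1 aff I-1×I-2: Zz|ZZ
Z/II-2 ? I-1×I-2: zz|Zz|ZZ
Z/II-3 aff ·: Zz|ZZ
Z/III-1 aff II-3×II-2: Zz|ZZ
⇒ Z over [I-1,I-2,II-1,II-2,II-3,III-1]: 59 consistent

III-1 ∈ {Gg ZZ, Gg Zz, gg ZZ, gg Zz}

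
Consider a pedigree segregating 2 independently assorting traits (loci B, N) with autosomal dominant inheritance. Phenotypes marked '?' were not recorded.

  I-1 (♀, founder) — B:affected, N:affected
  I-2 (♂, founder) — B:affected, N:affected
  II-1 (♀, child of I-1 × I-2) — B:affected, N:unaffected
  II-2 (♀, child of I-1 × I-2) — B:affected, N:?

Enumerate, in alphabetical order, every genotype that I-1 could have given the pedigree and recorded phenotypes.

B/I-1 aff ·: Bb|BB
B/I-2 aff ·: Bb|BB
B/II-1 aff I-1×I-2: Bb|BB
B/II-2 aff I-1×I-2: Bb|BB
⇒ B over [I-1,I-2,II-1,II-2]: 13 consistent
N/I-1 aff ·: Nn
N/I-2 aff ·: Nn
N/II-1 un I-1×I-2: nn
N/II-2 ? I-1×I-2: nn|Nn|NN
⇒ N over [I-1,I-2,II-1,II-2]: 3 consistent

I-1 ∈ {BB Nn, Bb Nn}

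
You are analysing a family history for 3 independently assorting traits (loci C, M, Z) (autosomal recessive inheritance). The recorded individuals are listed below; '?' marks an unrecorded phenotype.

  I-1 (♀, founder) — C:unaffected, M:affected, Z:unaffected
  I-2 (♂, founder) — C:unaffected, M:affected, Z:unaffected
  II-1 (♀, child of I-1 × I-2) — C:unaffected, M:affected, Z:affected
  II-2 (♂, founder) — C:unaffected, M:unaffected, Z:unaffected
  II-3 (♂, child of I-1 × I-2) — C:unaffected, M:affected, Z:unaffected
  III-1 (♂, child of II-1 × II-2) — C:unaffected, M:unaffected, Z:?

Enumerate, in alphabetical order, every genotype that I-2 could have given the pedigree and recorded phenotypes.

I-2 ∈ {CC mm Zz, Cc mm Zz}

C/I-1 un ·: CC|Cc
C/I-2 un ·: CC|Cc
C/II-1 un I-1×I-2: CC|Cc
C/II-2 un ·: CC|Cc
C/II-3 un I-1×I-2: CC|Cc
C/III-1 un II-1×II-2: CC|Cc
⇒ C over [I-1,I-2,II-1,II-2,II-3,III-1]: 45 consistent
M/I-1 aff ·: mm
M/I-2 aff ·: mm
M/II-1 aff I-1×I-2: mm
M/II-2 un ·: MM|Mm
M/II-3 aff I-1×I-2: mm
M/III-1 un II-1×II-2: Mm
⇒ M over [I-1,I-2,II-1,II-2,II-3,III-1]: 2 consistent
Z/I-1 un ·: Zz
Z/I-2 un ·: Zz
Z/II-1 aff I-1×I-2: zz
Z/II-2 un ·: ZZ|Zz
Z/II-3 un I-1×I-2: ZZ|Zz
Z/III-1 ? II-1×II-2: Zz|zz
⇒ Z over [I-1,I-2,II-1,II-2,II-3,III-1]: 6 consistent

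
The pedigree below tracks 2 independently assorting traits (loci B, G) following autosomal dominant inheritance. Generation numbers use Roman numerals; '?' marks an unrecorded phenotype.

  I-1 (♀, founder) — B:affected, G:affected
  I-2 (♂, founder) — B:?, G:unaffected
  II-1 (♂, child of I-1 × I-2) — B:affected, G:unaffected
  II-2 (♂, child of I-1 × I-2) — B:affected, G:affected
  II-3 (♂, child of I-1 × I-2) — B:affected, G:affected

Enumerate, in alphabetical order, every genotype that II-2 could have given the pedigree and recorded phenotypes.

II-2 ∈ {BB Gg, Bb Gg}

B/I-1 aff ·: Bb|BB
B/I-2 ? ·: bb|Bb|BB
B/II-1 aff I-1×I-2: Bb|BB
B/II-2 aff I-1×I-2: Bb|BB
B/II-3 aff I-1×I-2: Bb|BB
⇒ B over [I-1,I-2,II-1,II-2,II-3]: 27 consistent
G/I-1 aff ·: Gg
G/I-2 un ·: gg
G/II-1 un I-1×I-2: gg
G/II-2 aff I-1×I-2: Gg
G/II-3 aff I-1×I-2: Gg
⇒ G over [I-1,I-2,II-1,II-2,II-3]: 1 consistent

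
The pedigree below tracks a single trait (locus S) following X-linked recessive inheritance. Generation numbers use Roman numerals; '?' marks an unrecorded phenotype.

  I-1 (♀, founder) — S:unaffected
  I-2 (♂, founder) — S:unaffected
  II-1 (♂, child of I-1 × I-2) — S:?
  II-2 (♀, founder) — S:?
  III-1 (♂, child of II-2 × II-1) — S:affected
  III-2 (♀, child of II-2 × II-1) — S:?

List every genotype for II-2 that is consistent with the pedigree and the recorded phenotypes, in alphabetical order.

II-2 ∈ {X^SX^s, X^sX^s}

S/I-1 un ·: X^SX^S|X^SX^s
S/I-2 un ·: X^SY
S/II-1 ? I-1×I-2: X^SY|X^sY
S/II-2 ? ·: X^SX^s|X^sX^s
S/III-1 aff II-2×II-1: X^sY
S/III-2 ? II-2×II-1: X^SX^S|X^SX^s|X^sX^s
⇒ S over [I-1,I-2,II-1,II-2,III-1,III-2]: 9 consistent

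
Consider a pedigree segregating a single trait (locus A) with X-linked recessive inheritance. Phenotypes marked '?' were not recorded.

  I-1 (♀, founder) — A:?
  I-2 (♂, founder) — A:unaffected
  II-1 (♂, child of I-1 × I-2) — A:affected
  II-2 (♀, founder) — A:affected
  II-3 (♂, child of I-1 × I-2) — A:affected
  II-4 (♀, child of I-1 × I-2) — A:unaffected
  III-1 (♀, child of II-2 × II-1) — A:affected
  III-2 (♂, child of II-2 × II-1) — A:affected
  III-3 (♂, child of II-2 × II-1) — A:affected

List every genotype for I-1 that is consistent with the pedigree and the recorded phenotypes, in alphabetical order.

A/I-1 ? ·: X^AX^a|X^aX^a
A/I-2 un ·: X^AY
A/II-1 aff I-1×I-2: X^aY
A/II-2 aff ·: X^aX^a
A/II-3 aff I-1×I-2: X^aY
A/II-4 un I-1×I-2: X^AX^A|X^AX^a
A/III-1 aff II-2×II-1: X^aX^a
A/III-2 aff II-2×II-1: X^aY
A/III-3 aff II-2×II-1: X^aY
⇒ A over [I-1,I-2,II-1,II-2,II-3,II-4,III-1,III-2,III-3]: 3 consistent

I-1 ∈ {X^AX^a, X^aX^a}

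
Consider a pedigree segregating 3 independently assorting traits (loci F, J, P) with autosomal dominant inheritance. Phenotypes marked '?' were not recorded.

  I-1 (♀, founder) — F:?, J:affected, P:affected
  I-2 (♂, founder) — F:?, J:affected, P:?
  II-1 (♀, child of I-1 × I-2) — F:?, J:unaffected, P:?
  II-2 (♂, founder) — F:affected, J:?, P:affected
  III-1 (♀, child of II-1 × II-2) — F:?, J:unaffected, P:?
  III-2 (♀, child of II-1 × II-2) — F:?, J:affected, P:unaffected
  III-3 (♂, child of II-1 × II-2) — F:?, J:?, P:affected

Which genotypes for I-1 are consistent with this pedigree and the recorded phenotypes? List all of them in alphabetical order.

F/I-1 ? ·: ff|Ff|FF
F/I-2 ? ·: ff|Ff|FF
F/II-1 ? I-1×I-2: ff|Ff|FF
F/II-2 aff ·: Ff|FF
F/III-1 ? II-1×II-2: ff|Ff|FF
F/III-2 ? II-1×II-2: ff|Ff|FF
F/III-3 ? II-1×II-2: ff|Ff|FF
⇒ F over [I-1,I-2,II-1,II-2,III-1,III-2,III-3]: 317 consistent
J/I-1 aff ·: Jj
J/I-2 aff ·: Jj
J/II-1 un I-1×I-2: jj
J/II-2 ? ·: Jj
J/III-1 un II-1×II-2: jj
J/III-2 aff II-1×II-2: Jj
J/III-3 ? II-1×II-2: jj|Jj
⇒ J over [I-1,I-2,II-1,II-2,III-1,III-2,III-3]: 2 consistent
P/I-1 aff ·: Pp|PP
P/I-2 ? ·: pp|Pp|PP
P/II-1 ? I-1×I-2: pp|Pp
P/II-2 aff ·: Pp
P/III-1 ? II-1×II-2: pp|Pp|PP
P/III-2 un II-1×II-2: pp
P/III-3 aff II-1×II-2: Pp|PP
⇒ P over [I-1,I-2,II-1,II-2,III-1,III-2,III-3]: 34 consistent

I-1 ∈ {FF Jj PP, FF Jj Pp, Ff Jj PP, Ff Jj Pp, ff Jj PP, ff Jj Pp}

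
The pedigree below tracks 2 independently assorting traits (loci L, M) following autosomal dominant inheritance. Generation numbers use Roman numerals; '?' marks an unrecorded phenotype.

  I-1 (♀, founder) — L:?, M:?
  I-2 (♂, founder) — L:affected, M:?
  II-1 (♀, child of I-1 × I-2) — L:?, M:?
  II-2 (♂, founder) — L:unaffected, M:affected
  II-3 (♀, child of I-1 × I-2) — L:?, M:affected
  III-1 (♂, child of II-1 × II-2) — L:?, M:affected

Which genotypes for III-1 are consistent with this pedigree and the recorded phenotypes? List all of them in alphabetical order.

III-1 ∈ {Ll MM, Ll Mm, ll MM, ll Mm}

L/I-1 ? ·: ll|Ll|LL
L/I-2 aff ·: Ll|LL
L/II-1 ? I-1×I-2: ll|Ll|LL
L/II-2 un ·: ll
L/II-3 ? I-1×I-2: ll|Ll|LL
L/III-1 ? II-1×II-2: ll|Ll
⇒ L over [I-1,I-2,II-1,II-2,II-3,III-1]: 33 consistent
M/I-1 ? ·: mm|Mm|MM
M/I-2 ? ·: mm|Mm|MM
M/II-1 ? I-1×I-2: mm|Mm|MM
M/II-2 aff ·: Mm|MM
M/II-3 aff I-1×I-2: Mm|MM
M/III-1 aff II-1×II-2: Mm|MM
⇒ M over [I-1,I-2,II-1,II-2,II-3,III-1]: 69 consistent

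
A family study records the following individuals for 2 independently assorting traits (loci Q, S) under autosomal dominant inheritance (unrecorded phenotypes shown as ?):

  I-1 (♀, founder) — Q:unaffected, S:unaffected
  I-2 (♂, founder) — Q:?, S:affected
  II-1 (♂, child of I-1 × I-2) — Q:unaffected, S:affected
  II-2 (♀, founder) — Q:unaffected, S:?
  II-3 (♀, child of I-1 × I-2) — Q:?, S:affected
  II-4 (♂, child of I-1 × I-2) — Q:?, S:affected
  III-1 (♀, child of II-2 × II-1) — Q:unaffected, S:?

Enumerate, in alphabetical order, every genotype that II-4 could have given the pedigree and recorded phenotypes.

II-4 ∈ {Qq Ss, qq Ss}

Q/I-1 un ·: qq
Q/I-2 ? ·: qq|Qq
Q/II-1 un I-1×I-2: qq
Q/II-2 un ·: qq
Q/II-3 ? I-1×I-2: qq|Qq
Q/II-4 ? I-1×I-2: qq|Qq
Q/III-1 un II-2×II-1: qq
⇒ Q over [I-1,I-2,II-1,II-2,II-3,II-4,III-1]: 5 consistent
S/I-1 un ·: ss
S/I-2 aff ·: Ss|SS
S/II-1 aff I-1×I-2: Ss
S/II-2 ? ·: ss|Ss|SS
S/II-3 aff I-1×I-2: Ss
S/II-4 aff I-1×I-2: Ss
S/III-1 ? II-2×II-1: ss|Ss|SS
⇒ S over [I-1,I-2,II-1,II-2,II-3,II-4,III-1]: 14 consistent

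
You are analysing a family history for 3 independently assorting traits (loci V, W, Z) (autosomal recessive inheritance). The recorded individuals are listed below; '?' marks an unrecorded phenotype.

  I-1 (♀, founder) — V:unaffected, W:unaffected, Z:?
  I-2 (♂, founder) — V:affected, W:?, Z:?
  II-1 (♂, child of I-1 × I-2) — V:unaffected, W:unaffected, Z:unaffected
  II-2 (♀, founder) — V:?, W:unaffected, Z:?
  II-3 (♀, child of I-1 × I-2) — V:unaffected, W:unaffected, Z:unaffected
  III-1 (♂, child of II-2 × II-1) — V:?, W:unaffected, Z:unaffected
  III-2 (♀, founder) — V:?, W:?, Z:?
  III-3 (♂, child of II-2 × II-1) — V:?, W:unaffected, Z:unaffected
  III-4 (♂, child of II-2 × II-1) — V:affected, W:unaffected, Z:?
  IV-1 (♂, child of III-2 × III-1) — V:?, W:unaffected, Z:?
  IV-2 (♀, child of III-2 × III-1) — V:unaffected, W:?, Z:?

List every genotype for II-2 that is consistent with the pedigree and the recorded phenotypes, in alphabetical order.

II-2 ∈ {Vv WW ZZ, Vv WW Zz, Vv WW zz, Vv Ww ZZ, Vv Ww Zz, Vv Ww zz, vv WW ZZ, vv WW Zz, vv WW zz, vv Ww ZZ, vv Ww Zz, vv Ww zz}

V/I-1 un ·: VV|Vv
V/I-2 aff ·: vv
V/II-1 un I-1×I-2: Vv
V/II-2 ? ·: Vv|vv
V/II-3 un I-1×I-2: Vv
V/III-1 ? II-2×II-1: VV|Vv|vv
V/III-2 ? ·: VV|Vv|vv
V/III-3 ? II-2×II-1: VV|Vv|vv
V/III-4 aff II-2×II-1: vv
V/IV-1 ? III-2×III-1: VV|Vv|vv
V/IV-2 un III-2×III-1: VV|Vv
⇒ V over [I-1,I-2,II-1,II-2,II-3,III-1,III-2,III-3,III-4,IV-1,IV-2]: 186 consistent
W/I-1 un ·: WW|Ww
W/I-2 ? ·: WW|Ww|ww
W/II-1 un I-1×I-2: WW|Ww
W/II-2 un ·: WW|Ww
W/II-3 un I-1×I-2: WW|Ww
W/III-1 un II-2×II-1: WW|Ww
W/III-2 ? ·: WW|Ww|ww
W/III-3 un II-2×II-1: WW|Ww
W/III-4 un II-2×II-1: WW|Ww
W/IV-1 un III-2×III-1: WW|Ww
W/IV-2 ? III-2×III-1: WW|Ww|ww
⇒ W over [I-1,I-2,II-1,II-2,II-3,III-1,III-2,III-3,III-4,IV-1,IV-2]: 1698 consistent
Z/I-1 ? ·: ZZ|Zz|zz
Z/I-2 ? ·: ZZ|Zz|zz
Z/II-1 un I-1×I-2: ZZ|Zz
Z/II-2 ? ·: ZZ|Zz|zz
Z/II-3 un I-1×I-2: ZZ|Zz
Z/III-1 un II-2×II-1: ZZ|Zz
Z/III-2 ? ·: ZZ|Zz|zz
Z/III-3 un II-2×II-1: ZZ|Zz
Z/III-4 ? II-2×II-1: ZZ|Zz|zz
Z/IV-1 ? III-2×III-1: ZZ|Zz|zz
Z/IV-2 ? III-2×III-1: ZZ|Zz|zz
⇒ Z over [I-1,I-2,II-1,II-2,II-3,III-1,III-2,III-3,III-4,IV-1,IV-2]: 3445 consistent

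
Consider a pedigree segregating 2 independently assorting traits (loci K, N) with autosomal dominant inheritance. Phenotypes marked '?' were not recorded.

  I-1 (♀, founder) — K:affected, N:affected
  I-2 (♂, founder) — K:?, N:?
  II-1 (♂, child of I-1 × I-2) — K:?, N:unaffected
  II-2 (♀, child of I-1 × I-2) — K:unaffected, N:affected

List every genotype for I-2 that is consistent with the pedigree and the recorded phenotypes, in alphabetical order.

K/I-1 aff ·: Kk
K/I-2 ? ·: kk|Kk
K/II-1 ? I-1×I-2: kk|Kk|KK
K/II-2 un I-1×I-2: kk
⇒ K over [I-1,I-2,II-1,II-2]: 5 consistent
N/I-1 aff ·: Nn
N/I-2 ? ·: nn|Nn
N/II-1 un I-1×I-2: nn
N/II-2 aff I-1×I-2: Nn|NN
⇒ N over [I-1,I-2,II-1,II-2]: 3 consistent

I-2 ∈ {Kk Nn, Kk nn, kk Nn, kk nn}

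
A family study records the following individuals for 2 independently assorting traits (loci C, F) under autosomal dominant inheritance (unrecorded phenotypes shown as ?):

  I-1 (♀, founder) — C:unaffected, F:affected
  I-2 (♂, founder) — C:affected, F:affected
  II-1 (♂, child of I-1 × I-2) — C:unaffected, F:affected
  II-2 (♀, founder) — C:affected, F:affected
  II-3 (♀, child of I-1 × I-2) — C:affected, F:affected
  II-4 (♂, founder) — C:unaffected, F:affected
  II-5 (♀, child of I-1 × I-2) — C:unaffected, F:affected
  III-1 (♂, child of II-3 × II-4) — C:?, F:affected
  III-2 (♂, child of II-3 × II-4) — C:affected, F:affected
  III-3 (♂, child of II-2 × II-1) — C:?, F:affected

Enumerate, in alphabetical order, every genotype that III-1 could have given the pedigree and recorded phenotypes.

C/I-1 un ·: cc
C/I-2 aff ·: Cc
C/II-1 un I-1×I-2: cc
C/II-2 aff ·: Cc|CC
C/II-3 aff I-1×I-2: Cc
C/II-4 un ·: cc
C/II-5 un I-1×I-2: cc
C/III-1 ? II-3×II-4: cc|Cc
C/III-2 aff II-3×II-4: Cc
C/III-3 ? II-2×II-1: cc|Cc
⇒ C over [I-1,I-2,II-1,II-2,II-3,II-4,II-5,III-1,III-2,III-3]: 6 consistent
F/I-1 aff ·: Ff|FF
F/I-2 aff ·: Ff|FF
F/II-1 aff I-1×I-2: Ff|FF
F/II-2 aff ·: Ff|FF
F/II-3 aff I-1×I-2: Ff|FF
F/II-4 aff ·: Ff|FF
F/II-5 aff I-1×I-2: Ff|FF
F/III-1 aff II-3×II-4: Ff|FF
F/III-2 aff II-3×II-4: Ff|FF
F/III-3 aff II-2×II-1: Ff|FF
⇒ F over [I-1,I-2,II-1,II-2,II-3,II-4,II-5,III-1,III-2,III-3]: 561 consistent

III-1 ∈ {Cc FF, Cc Ff, cc FF, cc Ff}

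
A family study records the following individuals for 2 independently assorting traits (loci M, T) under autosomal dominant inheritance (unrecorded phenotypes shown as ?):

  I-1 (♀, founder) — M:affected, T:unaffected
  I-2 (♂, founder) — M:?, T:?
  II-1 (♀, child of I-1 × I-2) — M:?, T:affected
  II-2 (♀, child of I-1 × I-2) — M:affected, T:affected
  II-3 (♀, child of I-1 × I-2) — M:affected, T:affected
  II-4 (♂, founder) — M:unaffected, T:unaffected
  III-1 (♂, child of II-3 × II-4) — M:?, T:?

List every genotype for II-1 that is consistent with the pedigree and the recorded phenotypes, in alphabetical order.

M/I-1 aff ·: Mm|MM
M/I-2 ? ·: mm|Mm|MM
M/II-1 ? I-1×I-2: mm|Mm|MM
M/II-2 aff I-1×I-2: Mm|MM
M/II-3 aff I-1×I-2: Mm|MM
M/II-4 un ·: mm
M/III-1 ? II-3×II-4: mm|Mm
⇒ M over [I-1,I-2,II-1,II-2,II-3,II-4,III-1]: 49 consistent
T/I-1 un ·: tt
T/I-2 ? ·: Tt|TT
T/II-1 aff I-1×I-2: Tt
T/II-2 aff I-1×I-2: Tt
T/II-3 aff I-1×I-2: Tt
T/II-4 un ·: tt
T/III-1 ? II-3×II-4: tt|Tt
⇒ T over [I-1,I-2,II-1,II-2,II-3,II-4,III-1]: 4 consistent

II-1 ∈ {MM Tt, Mm Tt, mm Tt}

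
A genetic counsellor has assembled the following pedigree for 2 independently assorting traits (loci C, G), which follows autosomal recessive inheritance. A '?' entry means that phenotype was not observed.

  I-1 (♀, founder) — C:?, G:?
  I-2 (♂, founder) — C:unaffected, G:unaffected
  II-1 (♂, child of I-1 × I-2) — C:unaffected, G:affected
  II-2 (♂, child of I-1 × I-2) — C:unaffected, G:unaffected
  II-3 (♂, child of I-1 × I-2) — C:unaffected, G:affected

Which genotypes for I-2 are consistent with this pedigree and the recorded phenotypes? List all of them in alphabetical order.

C/I-1 ? ·: CC|Cc|cc
C/I-2 un ·: CC|Cc
C/II-1 un I-1×I-2: CC|Cc
C/II-2 un I-1×I-2: CC|Cc
C/II-3 un I-1×I-2: CC|Cc
⇒ C over [I-1,I-2,II-1,II-2,II-3]: 27 consistent
G/I-1 ? ·: Gg|gg
G/I-2 un ·: Gg
G/II-1 aff I-1×I-2: gg
G/II-2 un I-1×I-2: GG|Gg
G/II-3 aff I-1×I-2: gg
⇒ G over [I-1,I-2,II-1,II-2,II-3]: 3 consistent

I-2 ∈ {CC Gg, Cc Gg}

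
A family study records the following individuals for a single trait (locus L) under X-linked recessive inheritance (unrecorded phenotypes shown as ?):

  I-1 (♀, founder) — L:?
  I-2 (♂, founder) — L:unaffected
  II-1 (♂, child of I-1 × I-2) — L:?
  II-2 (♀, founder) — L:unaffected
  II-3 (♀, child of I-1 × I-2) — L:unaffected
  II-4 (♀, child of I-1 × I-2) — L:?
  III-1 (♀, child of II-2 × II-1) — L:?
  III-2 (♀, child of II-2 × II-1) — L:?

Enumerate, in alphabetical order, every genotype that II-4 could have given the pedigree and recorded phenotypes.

II-4 ∈ {X^LX^L, X^LX^l}

L/I-1 ? ·: X^LX^L|X^LX^l|X^lX^l
L/I-2 un ·: X^LY
L/II-1 ? I-1×I-2: X^LY|X^lY
L/II-2 un ·: X^LX^L|X^LX^l
L/II-3 un I-1×I-2: X^LX^L|X^LX^l
L/II-4 ? I-1×I-2: X^LX^L|X^LX^l
L/III-1 ? II-2×II-1: X^LX^L|X^LX^l|X^lX^l
L/III-2 ? II-2×II-1: X^LX^L|X^LX^l|X^lX^l
⇒ L over [I-1,I-2,II-1,II-2,II-3,II-4,III-1,III-2]: 50 consistent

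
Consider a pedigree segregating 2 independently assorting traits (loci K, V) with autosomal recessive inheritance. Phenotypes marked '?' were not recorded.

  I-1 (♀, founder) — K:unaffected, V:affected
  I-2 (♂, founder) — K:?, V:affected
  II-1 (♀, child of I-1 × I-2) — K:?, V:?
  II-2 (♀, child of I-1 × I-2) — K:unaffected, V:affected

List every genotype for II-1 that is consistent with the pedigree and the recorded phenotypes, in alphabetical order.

K/I-1 un ·: KK|Kk
K/I-2 ? ·: KK|Kk|kk
K/II-1 ? I-1×I-2: KK|Kk|kk
K/II-2 un I-1×I-2: KK|Kk
⇒ K over [I-1,I-2,II-1,II-2]: 18 consistent
V/I-1 aff ·: vv
V/I-2 aff ·: vv
V/II-1 ? I-1×I-2: vv
V/II-2 aff I-1×I-2: vv
⇒ V over [I-1,I-2,II-1,II-2]: 1 consistent

II-1 ∈ {KK vv, Kk vv, kk vv}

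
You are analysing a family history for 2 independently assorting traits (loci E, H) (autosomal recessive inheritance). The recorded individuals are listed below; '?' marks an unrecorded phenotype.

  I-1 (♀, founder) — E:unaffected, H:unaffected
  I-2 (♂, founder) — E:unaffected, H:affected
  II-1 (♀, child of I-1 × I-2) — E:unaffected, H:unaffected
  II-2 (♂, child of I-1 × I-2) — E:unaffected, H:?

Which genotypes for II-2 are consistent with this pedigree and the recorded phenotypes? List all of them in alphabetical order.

II-2 ∈ {EE Hh, EE hh, Ee Hh, Ee hh}

E/I-1 un ·: EE|Ee
E/I-2 un ·: EE|Ee
E/II-1 un I-1×I-2: EE|Ee
E/II-2 un I-1×I-2: EE|Ee
⇒ E over [I-1,I-2,II-1,II-2]: 13 consistent
H/I-1 un ·: HH|Hh
H/I-2 aff ·: hh
H/II-1 un I-1×I-2: Hh
H/II-2 ? I-1×I-2: Hh|hh
⇒ H over [I-1,I-2,II-1,II-2]: 3 consistent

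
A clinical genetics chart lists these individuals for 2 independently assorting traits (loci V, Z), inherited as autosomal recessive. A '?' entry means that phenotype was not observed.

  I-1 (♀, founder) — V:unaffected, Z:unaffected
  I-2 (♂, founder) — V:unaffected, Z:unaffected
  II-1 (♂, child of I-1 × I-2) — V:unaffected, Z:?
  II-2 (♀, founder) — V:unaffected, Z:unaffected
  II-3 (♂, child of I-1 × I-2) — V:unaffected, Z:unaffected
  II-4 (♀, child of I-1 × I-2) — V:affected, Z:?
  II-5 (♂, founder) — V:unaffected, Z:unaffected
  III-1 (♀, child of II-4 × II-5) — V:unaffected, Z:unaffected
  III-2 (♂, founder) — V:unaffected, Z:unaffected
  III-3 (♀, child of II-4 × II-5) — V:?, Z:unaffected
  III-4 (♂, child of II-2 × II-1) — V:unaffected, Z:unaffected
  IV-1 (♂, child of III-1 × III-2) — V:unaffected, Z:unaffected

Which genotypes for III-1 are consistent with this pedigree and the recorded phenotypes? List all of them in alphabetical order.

V/I-1 un ·: Vv
V/I-2 un ·: Vv
V/II-1 un I-1×I-2: VV|Vv
V/II-2 un ·: VV|Vv
V/II-3 un I-1×I-2: VV|Vv
V/II-4 aff I-1×I-2: vv
V/II-5 un ·: VV|Vv
V/III-1 un II-4×II-5: Vv
V/III-2 un ·: VV|Vv
V/III-3 ? II-4×II-5: Vv|vv
V/III-4 un II-2×II-1: VV|Vv
V/IV-1 un III-1×III-2: VV|Vv
⇒ V over [I-1,I-2,II-1,II-2,II-3,II-4,II-5,III-1,III-2,III-3,III-4,IV-1]: 168 consistent
Z/I-1 un ·: ZZ|Zz
Z/I-2 un ·: ZZ|Zz
Z/II-1 ? I-1×I-2: ZZ|Zz|zz
Z/II-2 un ·: ZZ|Zz
Z/II-3 un I-1×I-2: ZZ|Zz
Z/II-4 ? I-1×I-2: ZZ|Zz|zz
Z/II-5 un ·: ZZ|Zz
Z/III-1 un II-4×II-5: ZZ|Zz
Z/III-2 un ·: ZZ|Zz
Z/III-3 un II-4×II-5: ZZ|Zz
Z/III-4 un II-2×II-1: ZZ|Zz
Z/IV-1 un III-1×III-2: ZZ|Zz
⇒ Z over [I-1,I-2,II-1,II-2,II-3,II-4,II-5,III-1,III-2,III-3,III-4,IV-1]: 2265 consistent

III-1 ∈ {Vv ZZ, Vv Zz}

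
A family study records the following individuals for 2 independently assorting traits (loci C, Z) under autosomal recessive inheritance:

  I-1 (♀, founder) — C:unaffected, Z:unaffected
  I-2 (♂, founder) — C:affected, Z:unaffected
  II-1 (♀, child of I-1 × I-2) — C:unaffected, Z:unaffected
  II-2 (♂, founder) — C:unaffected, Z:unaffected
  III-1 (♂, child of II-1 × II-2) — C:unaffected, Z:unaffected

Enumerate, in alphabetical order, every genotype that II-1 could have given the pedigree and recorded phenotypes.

II-1 ∈ {Cc ZZ, Cc Zz}

C/I-1 un ·: CC|Cc
C/I-2 aff ·: cc
C/II-1 un I-1×I-2: Cc
C/II-2 un ·: CC|Cc
C/III-1 un II-1×II-2: CC|Cc
⇒ C over [I-1,I-2,II-1,II-2,III-1]: 8 consistent
Z/I-1 un ·: ZZ|Zz
Z/I-2 un ·: ZZ|Zz
Z/II-1 un I-1×I-2: ZZ|Zz
Z/II-2 un ·: ZZ|Zz
Z/III-1 un II-1×II-2: ZZ|Zz
⇒ Z over [I-1,I-2,II-1,II-2,III-1]: 24 consistent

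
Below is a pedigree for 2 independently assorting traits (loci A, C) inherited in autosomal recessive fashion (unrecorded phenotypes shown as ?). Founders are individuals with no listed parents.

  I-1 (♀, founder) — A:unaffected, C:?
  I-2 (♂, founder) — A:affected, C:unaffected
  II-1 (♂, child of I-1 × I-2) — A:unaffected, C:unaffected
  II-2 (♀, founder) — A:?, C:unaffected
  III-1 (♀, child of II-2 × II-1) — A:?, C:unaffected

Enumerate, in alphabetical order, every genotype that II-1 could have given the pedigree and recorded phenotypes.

II-1 ∈ {Aa CC, Aa Cc}

A/I-1 un ·: AA|Aa
A/I-2 aff ·: aa
A/II-1 un I-1×I-2: Aa
A/II-2 ? ·: AA|Aa|aa
A/III-1 ? II-2×II-1: AA|Aa|aa
⇒ A over [I-1,I-2,II-1,II-2,III-1]: 14 consistent
C/I-1 ? ·: CC|Cc|cc
C/I-2 un ·: CC|Cc
C/II-1 un I-1×I-2: CC|Cc
C/II-2 un ·: CC|Cc
C/III-1 un II-2×II-1: CC|Cc
⇒ C over [I-1,I-2,II-1,II-2,III-1]: 32 consistent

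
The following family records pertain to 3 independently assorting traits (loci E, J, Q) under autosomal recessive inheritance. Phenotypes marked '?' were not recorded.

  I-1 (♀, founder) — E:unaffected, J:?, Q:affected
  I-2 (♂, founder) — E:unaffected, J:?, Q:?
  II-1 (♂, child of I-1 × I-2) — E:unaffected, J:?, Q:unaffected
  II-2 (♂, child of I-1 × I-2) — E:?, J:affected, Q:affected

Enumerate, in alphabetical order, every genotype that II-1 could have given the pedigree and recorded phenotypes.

II-1 ∈ {EE JJ Qq, EE Jj Qq, EE jj Qq, Ee JJ Qq, Ee Jj Qq, Ee jj Qq}

E/I-1 un ·: EE|Ee
E/I-2 un ·: EE|Ee
E/II-1 un I-1×I-2: EE|Ee
E/II-2 ? I-1×I-2: EE|Ee|ee
⇒ E over [I-1,I-2,II-1,II-2]: 15 consistent
J/I-1 ? ·: Jj|jj
J/I-2 ? ·: Jj|jj
J/II-1 ? I-1×I-2: JJ|Jj|jj
J/II-2 aff I-1×I-2: jj
⇒ J over [I-1,I-2,II-1,II-2]: 8 consistent
Q/I-1 aff ·: qq
Q/I-2 ? ·: Qq
Q/II-1 un I-1×I-2: Qq
Q/II-2 aff I-1×I-2: qq
⇒ Q over [I-1,I-2,II-1,II-2]: 1 consistent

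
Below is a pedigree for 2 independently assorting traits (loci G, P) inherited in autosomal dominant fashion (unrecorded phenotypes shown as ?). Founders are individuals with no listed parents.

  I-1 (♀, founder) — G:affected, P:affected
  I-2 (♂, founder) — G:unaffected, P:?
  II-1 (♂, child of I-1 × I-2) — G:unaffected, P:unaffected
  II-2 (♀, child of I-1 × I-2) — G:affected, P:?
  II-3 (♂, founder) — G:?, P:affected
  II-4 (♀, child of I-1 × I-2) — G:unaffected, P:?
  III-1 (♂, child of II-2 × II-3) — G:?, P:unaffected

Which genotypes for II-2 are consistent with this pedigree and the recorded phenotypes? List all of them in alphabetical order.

II-2 ∈ {Gg Pp, Gg pp}

G/I-1 aff ·: Gg
G/I-2 un ·: gg
G/II-1 un I-1×I-2: gg
G/II-2 aff I-1×I-2: Gg
G/II-3 ? ·: gg|Gg|GG
G/II-4 un I-1×I-2: gg
G/III-1 ? II-2×II-3: gg|Gg|GG
⇒ G over [I-1,I-2,II-1,II-2,II-3,II-4,III-1]: 7 consistent
P/I-1 aff ·: Pp
P/I-2 ? ·: pp|Pp
P/II-1 un I-1×I-2: pp
P/II-2 ? I-1×I-2: pp|Pp
P/II-3 aff ·: Pp
P/II-4 ? I-1×I-2: pp|Pp|PP
P/III-1 un II-2×II-3: pp
⇒ P over [I-1,I-2,II-1,II-2,II-3,II-4,III-1]: 10 consistent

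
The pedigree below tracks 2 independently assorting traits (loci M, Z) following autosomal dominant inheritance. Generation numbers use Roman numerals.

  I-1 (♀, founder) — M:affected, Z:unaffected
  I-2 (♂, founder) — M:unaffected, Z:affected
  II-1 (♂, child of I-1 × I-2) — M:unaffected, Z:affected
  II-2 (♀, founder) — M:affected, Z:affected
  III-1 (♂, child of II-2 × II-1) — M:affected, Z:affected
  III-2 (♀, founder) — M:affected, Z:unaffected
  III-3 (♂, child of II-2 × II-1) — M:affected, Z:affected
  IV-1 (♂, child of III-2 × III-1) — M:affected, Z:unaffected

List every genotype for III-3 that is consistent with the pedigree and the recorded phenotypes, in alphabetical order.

M/I-1 aff ·: Mm
M/I-2 un ·: mm
M/II-1 un I-1×I-2: mm
M/II-2 aff ·: Mm|MM
M/III-1 aff II-2×II-1: Mm
M/III-2 aff ·: Mm|MM
M/III-3 aff II-2×II-1: Mm
M/IV-1 aff III-2×III-1: Mm|MM
⇒ M over [I-1,I-2,II-1,II-2,III-1,III-2,III-3,IV-1]: 8 consistent
Z/I-1 un ·: zz
Z/I-2 aff ·: Zz|ZZ
Z/II-1 aff I-1×I-2: Zz
Z/II-2 aff ·: Zz|ZZ
Z/III-1 aff II-2×II-1: Zz
Z/III-2 un ·: zz
Z/III-3 aff II-2×II-1: Zz|ZZ
Z/IV-1 un III-2×III-1: zz
⇒ Z over [I-1,I-2,II-1,II-2,III-1,III-2,III-3,IV-1]: 8 consistent

III-3 ∈ {Mm ZZ, Mm Zz}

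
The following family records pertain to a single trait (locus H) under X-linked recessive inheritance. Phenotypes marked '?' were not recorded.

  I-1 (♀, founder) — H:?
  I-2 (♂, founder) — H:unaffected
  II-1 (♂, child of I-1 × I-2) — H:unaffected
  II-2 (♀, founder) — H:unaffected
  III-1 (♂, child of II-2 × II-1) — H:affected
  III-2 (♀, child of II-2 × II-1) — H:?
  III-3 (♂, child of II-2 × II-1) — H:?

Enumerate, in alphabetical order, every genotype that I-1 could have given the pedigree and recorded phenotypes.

H/I-1 ? ·: X^HX^H|X^HX^h
H/I-2 un ·: X^HY
H/II-1 un I-1×I-2: X^HY
H/II-2 un ·: X^HX^h
H/III-1 aff II-2×II-1: X^hY
H/III-2 ? II-2×II-1: X^HX^H|X^HX^h
H/III-3 ? II-2×II-1: X^HY|X^hY
⇒ H over [I-1,I-2,II-1,II-2,III-1,III-2,III-3]: 8 consistent

I-1 ∈ {X^HX^H, X^HX^h}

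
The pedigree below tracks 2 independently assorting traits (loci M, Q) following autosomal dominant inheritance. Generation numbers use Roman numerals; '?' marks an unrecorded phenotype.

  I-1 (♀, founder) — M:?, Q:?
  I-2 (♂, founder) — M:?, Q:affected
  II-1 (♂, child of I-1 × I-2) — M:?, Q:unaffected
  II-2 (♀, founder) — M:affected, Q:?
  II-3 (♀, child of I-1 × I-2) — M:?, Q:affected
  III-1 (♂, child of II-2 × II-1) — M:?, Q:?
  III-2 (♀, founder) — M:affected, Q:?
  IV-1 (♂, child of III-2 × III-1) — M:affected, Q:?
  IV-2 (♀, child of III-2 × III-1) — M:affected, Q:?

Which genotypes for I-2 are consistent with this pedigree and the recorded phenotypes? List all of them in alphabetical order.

I-2 ∈ {MM Qq, Mm Qq, mm Qq}

M/I-1 ? ·: mm|Mm|MM
M/I-2 ? ·: mm|Mm|MM
M/II-1 ? I-1×I-2: mm|Mm|MM
M/II-2 aff ·: Mm|MM
M/II-3 ? I-1×I-2: mm|Mm|MM
M/III-1 ? II-2×II-1: mm|Mm|MM
M/III-2 aff ·: Mm|MM
M/IV-1 aff III-2×III-1: Mm|MM
M/IV-2 aff III-2×III-1: Mm|MM
⇒ M over [I-1,I-2,II-1,II-2,II-3,III-1,III-2,IV-1,IV-2]: 652 consistent
Q/I-1 ? ·: qq|Qq
Q/I-2 aff ·: Qq
Q/II-1 un I-1×I-2: qq
Q/II-2 ? ·: qq|Qq|QQ
Q/II-3 aff I-1×I-2: Qq|QQ
Q/III-1 ? II-2×II-1: qq|Qq
Q/III-2 ? ·: qq|Qq|QQ
Q/IV-1 ? III-2×III-1: qq|Qq|QQ
Q/IV-2 ? III-2×III-1: qq|Qq|QQ
⇒ Q over [I-1,I-2,II-1,II-2,II-3,III-1,III-2,IV-1,IV-2]: 138 consistent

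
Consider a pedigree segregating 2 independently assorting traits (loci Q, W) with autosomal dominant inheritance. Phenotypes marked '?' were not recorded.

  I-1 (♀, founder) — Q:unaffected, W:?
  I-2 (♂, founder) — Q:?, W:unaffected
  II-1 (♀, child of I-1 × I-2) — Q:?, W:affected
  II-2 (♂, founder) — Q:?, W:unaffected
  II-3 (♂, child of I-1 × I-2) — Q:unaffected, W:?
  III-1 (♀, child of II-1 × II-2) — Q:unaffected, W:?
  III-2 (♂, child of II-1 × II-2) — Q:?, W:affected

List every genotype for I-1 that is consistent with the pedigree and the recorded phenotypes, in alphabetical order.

I-1 ∈ {qq WW, qq Ww}

Q/I-1 un ·: qq
Q/I-2 ? ·: qq|Qq
Q/II-1 ? I-1×I-2: qq|Qq
Q/II-2 ? ·: qq|Qq
Q/II-3 un I-1×I-2: qq
Q/III-1 un II-1×II-2: qq
Q/III-2 ? II-1×II-2: qq|Qq|QQ
⇒ Q over [I-1,I-2,II-1,II-2,II-3,III-1,III-2]: 11 consistent
W/I-1 ? ·: Ww|WW
W/I-2 un ·: ww
W/II-1 aff I-1×I-2: Ww
W/II-2 un ·: ww
W/II-3 ? I-1×I-2: ww|Ww
W/III-1 ? II-1×II-2: ww|Ww
W/III-2 aff II-1×II-2: Ww
⇒ W over [I-1,I-2,II-1,II-2,II-3,III-1,III-2]: 6 consistent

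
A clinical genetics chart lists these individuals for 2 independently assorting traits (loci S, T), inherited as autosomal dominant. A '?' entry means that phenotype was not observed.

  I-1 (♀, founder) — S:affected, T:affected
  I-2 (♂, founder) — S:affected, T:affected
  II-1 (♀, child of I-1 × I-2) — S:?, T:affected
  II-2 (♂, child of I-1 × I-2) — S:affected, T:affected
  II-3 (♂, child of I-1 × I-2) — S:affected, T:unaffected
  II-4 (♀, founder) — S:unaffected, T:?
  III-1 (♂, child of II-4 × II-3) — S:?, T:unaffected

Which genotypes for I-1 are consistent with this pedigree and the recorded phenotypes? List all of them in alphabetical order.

I-1 ∈ {SS Tt, Ss Tt}

S/I-1 aff ·: Ss|SS
S/I-2 aff ·: Ss|SS
S/II-1 ? I-1×I-2: ss|Ss|SS
S/II-2 aff I-1×I-2: Ss|SS
S/II-3 aff I-1×I-2: Ss|SS
S/II-4 un ·: ss
S/III-1 ? II-4×II-3: ss|Ss
⇒ S over [I-1,I-2,II-1,II-2,II-3,II-4,III-1]: 43 consistent
T/I-1 aff ·: Tt
T/I-2 aff ·: Tt
T/II-1 aff I-1×I-2: Tt|TT
T/II-2 aff I-1×I-2: Tt|TT
T/II-3 un I-1×I-2: tt
T/II-4 ? ·: tt|Tt
T/III-1 un II-4×II-3: tt
⇒ T over [I-1,I-2,II-1,II-2,II-3,II-4,III-1]: 8 consistent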